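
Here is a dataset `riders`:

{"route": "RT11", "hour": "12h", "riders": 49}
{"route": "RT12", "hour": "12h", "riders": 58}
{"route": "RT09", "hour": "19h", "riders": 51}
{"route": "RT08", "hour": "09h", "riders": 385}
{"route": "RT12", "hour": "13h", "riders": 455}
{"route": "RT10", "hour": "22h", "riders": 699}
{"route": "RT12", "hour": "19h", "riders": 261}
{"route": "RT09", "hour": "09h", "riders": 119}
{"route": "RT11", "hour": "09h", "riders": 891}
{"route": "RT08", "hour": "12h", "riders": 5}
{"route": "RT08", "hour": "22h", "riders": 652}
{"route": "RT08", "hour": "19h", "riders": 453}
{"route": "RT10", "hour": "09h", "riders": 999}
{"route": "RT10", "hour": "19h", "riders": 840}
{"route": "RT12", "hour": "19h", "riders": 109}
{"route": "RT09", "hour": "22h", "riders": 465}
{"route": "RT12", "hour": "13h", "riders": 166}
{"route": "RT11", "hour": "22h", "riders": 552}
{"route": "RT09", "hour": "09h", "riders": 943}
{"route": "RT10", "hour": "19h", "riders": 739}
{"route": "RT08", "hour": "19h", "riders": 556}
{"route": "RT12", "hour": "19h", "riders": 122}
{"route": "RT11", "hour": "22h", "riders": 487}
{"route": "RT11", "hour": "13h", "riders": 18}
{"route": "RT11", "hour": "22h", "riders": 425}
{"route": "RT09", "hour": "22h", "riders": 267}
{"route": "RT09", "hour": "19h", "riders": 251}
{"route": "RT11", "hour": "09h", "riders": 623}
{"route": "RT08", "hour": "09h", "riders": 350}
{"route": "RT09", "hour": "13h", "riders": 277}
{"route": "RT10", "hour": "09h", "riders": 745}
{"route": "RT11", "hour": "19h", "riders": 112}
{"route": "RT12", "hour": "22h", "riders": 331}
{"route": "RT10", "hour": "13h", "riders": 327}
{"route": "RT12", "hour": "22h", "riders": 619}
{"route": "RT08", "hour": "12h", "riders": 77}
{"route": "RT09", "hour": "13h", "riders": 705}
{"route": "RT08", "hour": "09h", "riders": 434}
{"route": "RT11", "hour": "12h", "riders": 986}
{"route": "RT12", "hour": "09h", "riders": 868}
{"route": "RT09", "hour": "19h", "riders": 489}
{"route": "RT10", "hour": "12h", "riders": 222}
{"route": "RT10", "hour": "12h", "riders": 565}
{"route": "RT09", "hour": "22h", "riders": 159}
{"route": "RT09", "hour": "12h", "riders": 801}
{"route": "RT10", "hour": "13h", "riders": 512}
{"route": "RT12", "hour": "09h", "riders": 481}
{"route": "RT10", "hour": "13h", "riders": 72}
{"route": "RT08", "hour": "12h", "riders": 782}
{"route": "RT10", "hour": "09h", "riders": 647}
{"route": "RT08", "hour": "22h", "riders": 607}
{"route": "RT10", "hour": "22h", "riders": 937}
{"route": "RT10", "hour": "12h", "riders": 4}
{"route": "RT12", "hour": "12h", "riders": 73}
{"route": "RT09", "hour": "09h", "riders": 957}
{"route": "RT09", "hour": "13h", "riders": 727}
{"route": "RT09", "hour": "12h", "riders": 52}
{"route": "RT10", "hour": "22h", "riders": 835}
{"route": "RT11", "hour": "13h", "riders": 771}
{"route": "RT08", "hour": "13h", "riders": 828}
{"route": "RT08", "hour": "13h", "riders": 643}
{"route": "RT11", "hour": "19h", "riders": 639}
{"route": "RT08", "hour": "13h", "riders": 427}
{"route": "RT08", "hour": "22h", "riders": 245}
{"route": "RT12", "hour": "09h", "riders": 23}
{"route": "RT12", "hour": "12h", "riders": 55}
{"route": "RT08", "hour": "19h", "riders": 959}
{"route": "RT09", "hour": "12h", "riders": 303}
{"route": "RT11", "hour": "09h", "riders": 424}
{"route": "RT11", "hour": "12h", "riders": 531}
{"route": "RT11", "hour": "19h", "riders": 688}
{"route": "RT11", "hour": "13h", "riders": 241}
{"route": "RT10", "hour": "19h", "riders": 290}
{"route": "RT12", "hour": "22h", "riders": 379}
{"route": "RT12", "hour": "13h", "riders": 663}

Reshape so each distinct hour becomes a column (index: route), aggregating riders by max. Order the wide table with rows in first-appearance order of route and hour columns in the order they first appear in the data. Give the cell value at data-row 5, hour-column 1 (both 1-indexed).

565

With rows in first-appearance order of route, row 5 is route=RT10. hour columns in first-appearance order: 12h, 19h, 09h, 13h, 22h; column 1 is 12h.
Long rows with route=RT10, hour=12h: max(222, 565, 4) = 565.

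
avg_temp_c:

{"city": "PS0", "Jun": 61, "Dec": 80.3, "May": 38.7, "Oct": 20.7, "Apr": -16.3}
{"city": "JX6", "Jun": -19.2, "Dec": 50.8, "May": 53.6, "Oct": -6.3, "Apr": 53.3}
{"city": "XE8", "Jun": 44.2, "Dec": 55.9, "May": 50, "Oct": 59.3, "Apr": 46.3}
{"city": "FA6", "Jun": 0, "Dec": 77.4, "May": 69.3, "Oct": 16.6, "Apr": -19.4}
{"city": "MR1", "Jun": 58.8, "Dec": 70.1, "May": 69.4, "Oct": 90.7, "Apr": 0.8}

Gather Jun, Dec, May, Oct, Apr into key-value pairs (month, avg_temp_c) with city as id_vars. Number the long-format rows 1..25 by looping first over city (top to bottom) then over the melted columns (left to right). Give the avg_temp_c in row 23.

69.4

25 rows total (5 × 5). Row 23: index ⌊(23-1)/5⌋ = 4 into city → MR1; (23-1) mod 5 = 2 into the melted columns → May.
So row 23 is (MR1, May, 69.4); avg_temp_c = 69.4.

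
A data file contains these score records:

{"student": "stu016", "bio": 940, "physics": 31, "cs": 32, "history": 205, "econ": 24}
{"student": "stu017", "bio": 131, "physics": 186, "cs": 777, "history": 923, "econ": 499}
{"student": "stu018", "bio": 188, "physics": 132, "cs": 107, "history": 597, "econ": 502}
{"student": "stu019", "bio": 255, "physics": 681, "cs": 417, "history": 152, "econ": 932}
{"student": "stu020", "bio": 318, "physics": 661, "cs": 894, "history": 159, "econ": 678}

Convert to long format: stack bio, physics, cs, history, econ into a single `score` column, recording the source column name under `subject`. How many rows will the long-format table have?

25

5 student values × 5 melted columns = 25 rows.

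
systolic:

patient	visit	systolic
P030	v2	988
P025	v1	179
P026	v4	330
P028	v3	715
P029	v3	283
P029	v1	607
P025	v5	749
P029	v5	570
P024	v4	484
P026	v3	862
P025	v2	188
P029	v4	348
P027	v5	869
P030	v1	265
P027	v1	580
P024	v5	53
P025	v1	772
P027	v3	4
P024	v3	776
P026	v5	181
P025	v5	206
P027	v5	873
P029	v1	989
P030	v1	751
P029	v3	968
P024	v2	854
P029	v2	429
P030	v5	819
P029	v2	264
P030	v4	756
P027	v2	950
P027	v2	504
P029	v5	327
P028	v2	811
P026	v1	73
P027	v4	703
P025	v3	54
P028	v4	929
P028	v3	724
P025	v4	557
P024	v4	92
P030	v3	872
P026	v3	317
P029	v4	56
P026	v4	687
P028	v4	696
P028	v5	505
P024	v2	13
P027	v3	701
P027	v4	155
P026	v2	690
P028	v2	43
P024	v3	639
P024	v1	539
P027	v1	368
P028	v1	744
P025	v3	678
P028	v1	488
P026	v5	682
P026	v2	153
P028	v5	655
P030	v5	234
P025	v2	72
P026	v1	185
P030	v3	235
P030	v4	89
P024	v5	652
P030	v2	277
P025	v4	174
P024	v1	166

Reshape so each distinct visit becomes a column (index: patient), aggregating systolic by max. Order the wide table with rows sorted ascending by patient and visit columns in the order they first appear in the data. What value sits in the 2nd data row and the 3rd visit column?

557

With rows sorted ascending by patient, row 2 is patient=P025. visit columns in first-appearance order: v2, v1, v4, v3, v5; column 3 is v4.
Long rows with patient=P025, visit=v4: max(557, 174) = 557.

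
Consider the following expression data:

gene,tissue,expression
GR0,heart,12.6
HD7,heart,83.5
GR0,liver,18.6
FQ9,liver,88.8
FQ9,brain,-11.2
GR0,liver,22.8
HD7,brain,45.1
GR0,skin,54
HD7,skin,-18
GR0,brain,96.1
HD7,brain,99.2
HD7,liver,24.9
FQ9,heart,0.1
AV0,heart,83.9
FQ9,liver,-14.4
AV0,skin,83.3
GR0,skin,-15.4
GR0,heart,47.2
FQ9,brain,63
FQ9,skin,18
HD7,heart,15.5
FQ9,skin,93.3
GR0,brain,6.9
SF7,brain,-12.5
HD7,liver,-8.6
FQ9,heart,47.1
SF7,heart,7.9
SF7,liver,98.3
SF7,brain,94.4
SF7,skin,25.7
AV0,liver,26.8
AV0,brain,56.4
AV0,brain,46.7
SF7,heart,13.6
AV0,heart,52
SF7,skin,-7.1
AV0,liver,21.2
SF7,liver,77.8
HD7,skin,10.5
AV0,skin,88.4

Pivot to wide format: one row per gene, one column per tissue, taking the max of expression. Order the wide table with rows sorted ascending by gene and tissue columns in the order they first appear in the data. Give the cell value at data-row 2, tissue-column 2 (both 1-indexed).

88.8

With rows sorted ascending by gene, row 2 is gene=FQ9. tissue columns in first-appearance order: heart, liver, brain, skin; column 2 is liver.
Long rows with gene=FQ9, tissue=liver: max(88.8, -14.4) = 88.8.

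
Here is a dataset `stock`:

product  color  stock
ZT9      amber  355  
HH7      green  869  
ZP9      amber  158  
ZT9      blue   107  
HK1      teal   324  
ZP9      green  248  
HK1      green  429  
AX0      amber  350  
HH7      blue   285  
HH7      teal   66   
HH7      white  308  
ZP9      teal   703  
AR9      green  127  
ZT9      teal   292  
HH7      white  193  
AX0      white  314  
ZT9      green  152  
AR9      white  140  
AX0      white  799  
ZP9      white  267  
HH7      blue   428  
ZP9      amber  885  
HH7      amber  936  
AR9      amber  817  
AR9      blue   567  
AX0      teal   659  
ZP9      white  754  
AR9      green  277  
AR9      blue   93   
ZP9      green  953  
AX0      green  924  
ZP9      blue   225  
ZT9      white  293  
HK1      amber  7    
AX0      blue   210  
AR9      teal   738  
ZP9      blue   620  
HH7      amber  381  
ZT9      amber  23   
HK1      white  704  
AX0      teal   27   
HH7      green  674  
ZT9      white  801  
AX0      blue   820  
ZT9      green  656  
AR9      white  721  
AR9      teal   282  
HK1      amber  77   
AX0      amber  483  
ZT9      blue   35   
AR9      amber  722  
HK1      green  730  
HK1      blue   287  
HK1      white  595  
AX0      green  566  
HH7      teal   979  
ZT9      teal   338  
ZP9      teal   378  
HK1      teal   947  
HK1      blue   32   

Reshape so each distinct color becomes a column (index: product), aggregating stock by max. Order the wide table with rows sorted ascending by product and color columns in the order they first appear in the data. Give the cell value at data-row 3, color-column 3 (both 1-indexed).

With rows sorted ascending by product, row 3 is product=HH7. color columns in first-appearance order: amber, green, blue, teal, white; column 3 is blue.
Long rows with product=HH7, color=blue: max(285, 428) = 428.

428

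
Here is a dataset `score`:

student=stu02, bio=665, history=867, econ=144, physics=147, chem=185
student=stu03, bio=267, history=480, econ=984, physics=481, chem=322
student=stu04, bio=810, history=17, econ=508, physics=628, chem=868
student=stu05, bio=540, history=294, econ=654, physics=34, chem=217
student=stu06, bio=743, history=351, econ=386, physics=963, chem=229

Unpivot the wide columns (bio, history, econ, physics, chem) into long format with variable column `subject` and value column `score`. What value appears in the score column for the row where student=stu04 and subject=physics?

Unpivoting turns each (student, wide-column) pair into one long row.
The wide cell at row stu04, column physics holds 628, so the long row (stu04, physics) has score=628.

628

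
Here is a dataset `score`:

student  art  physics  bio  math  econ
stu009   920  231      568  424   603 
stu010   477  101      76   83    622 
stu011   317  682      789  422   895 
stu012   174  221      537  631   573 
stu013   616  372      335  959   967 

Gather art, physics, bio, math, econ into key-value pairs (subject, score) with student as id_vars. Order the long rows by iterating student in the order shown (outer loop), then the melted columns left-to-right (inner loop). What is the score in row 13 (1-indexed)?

25 rows total (5 × 5). Row 13: index ⌊(13-1)/5⌋ = 2 into student → stu011; (13-1) mod 5 = 2 into the melted columns → bio.
So row 13 is (stu011, bio, 789); score = 789.

789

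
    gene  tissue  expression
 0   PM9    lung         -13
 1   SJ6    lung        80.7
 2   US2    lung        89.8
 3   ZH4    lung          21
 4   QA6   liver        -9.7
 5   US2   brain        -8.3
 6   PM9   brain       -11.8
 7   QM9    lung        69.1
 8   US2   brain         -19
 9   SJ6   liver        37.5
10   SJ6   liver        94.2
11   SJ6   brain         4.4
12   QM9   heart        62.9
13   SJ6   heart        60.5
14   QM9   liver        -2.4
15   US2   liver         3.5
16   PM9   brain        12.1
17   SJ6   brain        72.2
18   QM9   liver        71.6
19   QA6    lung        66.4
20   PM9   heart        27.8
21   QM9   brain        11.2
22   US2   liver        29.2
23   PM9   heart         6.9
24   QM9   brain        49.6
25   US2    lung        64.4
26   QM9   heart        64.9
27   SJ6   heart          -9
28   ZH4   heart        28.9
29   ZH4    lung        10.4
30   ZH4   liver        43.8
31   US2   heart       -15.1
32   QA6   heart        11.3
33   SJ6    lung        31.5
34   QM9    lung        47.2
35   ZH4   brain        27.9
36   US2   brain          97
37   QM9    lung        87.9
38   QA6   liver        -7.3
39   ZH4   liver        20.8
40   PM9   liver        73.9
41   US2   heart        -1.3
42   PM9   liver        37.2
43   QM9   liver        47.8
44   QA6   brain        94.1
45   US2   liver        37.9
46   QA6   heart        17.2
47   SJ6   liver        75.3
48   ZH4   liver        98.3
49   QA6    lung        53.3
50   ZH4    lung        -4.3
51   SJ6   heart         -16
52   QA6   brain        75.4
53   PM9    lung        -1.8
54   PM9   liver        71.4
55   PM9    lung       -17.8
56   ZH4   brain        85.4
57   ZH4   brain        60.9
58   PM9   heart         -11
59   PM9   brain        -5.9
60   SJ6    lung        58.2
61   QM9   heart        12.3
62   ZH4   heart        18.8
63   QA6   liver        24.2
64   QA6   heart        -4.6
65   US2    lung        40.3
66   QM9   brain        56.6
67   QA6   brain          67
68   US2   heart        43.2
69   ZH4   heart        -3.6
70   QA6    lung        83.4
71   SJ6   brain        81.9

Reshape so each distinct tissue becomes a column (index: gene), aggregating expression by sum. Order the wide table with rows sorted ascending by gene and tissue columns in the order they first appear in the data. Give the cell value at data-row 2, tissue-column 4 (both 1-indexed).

23.9

With rows sorted ascending by gene, row 2 is gene=QA6. tissue columns in first-appearance order: lung, liver, brain, heart; column 4 is heart.
Long rows with gene=QA6, tissue=heart: 11.3 + 17.2 + -4.6 = 23.9.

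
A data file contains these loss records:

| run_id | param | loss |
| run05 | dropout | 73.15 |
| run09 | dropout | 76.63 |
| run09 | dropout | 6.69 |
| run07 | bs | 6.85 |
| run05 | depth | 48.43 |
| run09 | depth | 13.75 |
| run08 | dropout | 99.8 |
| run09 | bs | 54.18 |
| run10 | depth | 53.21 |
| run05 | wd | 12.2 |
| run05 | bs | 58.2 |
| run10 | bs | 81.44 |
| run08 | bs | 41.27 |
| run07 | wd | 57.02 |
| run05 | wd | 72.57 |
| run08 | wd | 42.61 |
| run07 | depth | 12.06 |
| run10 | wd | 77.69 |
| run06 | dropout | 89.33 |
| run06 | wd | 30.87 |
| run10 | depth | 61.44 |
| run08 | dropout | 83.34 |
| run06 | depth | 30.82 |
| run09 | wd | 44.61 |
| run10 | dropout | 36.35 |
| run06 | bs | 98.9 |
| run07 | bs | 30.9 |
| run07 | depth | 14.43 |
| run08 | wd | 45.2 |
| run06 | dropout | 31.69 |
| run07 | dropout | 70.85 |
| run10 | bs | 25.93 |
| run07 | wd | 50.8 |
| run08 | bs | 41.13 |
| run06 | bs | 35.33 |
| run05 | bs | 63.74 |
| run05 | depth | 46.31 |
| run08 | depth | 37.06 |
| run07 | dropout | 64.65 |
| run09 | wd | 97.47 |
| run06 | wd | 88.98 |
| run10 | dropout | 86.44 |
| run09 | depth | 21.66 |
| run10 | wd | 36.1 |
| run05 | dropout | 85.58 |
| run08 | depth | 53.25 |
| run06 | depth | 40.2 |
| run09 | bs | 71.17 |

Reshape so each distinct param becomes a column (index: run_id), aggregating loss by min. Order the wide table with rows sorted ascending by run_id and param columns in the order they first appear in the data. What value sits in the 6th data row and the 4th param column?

With rows sorted ascending by run_id, row 6 is run_id=run10. param columns in first-appearance order: dropout, bs, depth, wd; column 4 is wd.
Long rows with run_id=run10, param=wd: min(77.69, 36.1) = 36.1.

36.1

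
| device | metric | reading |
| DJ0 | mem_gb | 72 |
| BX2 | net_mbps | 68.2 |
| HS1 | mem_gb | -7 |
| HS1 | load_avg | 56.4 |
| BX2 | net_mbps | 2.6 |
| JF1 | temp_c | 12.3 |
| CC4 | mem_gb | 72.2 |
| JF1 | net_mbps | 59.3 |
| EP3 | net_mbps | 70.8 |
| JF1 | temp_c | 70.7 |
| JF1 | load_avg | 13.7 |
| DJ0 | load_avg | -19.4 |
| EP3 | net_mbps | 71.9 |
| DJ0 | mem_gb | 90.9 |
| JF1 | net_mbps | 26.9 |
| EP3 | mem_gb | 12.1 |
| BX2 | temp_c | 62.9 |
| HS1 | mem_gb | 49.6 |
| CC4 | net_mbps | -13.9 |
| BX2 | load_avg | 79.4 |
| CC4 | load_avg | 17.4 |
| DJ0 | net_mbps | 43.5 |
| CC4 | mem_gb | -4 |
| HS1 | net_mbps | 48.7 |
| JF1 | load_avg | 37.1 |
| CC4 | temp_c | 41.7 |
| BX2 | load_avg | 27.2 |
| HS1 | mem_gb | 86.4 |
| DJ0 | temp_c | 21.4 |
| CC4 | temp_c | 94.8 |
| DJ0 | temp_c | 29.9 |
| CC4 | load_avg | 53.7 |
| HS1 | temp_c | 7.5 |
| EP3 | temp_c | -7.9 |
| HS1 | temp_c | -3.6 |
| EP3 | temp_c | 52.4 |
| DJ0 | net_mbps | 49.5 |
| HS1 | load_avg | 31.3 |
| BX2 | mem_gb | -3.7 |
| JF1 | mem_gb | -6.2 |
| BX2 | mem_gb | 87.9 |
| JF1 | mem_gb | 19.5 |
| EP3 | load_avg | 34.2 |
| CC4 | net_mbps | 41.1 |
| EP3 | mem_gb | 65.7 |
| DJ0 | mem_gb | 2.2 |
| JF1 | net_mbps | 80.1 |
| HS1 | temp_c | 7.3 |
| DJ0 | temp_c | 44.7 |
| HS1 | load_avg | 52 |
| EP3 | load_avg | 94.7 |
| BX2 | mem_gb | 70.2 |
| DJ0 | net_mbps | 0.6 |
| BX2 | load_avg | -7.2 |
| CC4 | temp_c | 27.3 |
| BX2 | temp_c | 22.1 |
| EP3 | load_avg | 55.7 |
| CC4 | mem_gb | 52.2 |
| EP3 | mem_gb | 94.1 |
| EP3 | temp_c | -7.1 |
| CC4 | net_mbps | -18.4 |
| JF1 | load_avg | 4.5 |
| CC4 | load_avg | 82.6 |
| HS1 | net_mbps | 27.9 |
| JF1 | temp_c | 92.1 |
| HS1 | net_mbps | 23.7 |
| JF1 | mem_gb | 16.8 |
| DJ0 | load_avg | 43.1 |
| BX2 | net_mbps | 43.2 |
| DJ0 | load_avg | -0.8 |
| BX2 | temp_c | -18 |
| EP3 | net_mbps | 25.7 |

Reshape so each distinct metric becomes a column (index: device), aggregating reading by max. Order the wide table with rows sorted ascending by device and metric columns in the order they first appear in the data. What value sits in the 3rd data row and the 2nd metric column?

With rows sorted ascending by device, row 3 is device=DJ0. metric columns in first-appearance order: mem_gb, net_mbps, load_avg, temp_c; column 2 is net_mbps.
Long rows with device=DJ0, metric=net_mbps: max(43.5, 49.5, 0.6) = 49.5.

49.5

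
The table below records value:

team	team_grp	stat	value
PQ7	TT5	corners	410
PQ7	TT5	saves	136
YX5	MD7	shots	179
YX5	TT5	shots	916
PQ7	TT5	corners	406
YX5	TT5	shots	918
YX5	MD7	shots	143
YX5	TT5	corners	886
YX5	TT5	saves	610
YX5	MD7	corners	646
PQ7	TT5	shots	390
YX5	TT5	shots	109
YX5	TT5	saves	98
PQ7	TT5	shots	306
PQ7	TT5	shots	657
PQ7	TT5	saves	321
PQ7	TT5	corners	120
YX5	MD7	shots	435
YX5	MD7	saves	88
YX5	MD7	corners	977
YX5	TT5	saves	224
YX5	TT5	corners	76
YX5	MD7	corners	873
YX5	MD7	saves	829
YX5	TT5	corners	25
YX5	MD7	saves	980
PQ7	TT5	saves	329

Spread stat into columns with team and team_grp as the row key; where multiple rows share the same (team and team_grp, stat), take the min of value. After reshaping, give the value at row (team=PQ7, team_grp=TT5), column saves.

136

Rows with team=PQ7, team_grp=TT5 and stat=saves: value values are 136, 321, 329.
min(136, 321, 329) = 136.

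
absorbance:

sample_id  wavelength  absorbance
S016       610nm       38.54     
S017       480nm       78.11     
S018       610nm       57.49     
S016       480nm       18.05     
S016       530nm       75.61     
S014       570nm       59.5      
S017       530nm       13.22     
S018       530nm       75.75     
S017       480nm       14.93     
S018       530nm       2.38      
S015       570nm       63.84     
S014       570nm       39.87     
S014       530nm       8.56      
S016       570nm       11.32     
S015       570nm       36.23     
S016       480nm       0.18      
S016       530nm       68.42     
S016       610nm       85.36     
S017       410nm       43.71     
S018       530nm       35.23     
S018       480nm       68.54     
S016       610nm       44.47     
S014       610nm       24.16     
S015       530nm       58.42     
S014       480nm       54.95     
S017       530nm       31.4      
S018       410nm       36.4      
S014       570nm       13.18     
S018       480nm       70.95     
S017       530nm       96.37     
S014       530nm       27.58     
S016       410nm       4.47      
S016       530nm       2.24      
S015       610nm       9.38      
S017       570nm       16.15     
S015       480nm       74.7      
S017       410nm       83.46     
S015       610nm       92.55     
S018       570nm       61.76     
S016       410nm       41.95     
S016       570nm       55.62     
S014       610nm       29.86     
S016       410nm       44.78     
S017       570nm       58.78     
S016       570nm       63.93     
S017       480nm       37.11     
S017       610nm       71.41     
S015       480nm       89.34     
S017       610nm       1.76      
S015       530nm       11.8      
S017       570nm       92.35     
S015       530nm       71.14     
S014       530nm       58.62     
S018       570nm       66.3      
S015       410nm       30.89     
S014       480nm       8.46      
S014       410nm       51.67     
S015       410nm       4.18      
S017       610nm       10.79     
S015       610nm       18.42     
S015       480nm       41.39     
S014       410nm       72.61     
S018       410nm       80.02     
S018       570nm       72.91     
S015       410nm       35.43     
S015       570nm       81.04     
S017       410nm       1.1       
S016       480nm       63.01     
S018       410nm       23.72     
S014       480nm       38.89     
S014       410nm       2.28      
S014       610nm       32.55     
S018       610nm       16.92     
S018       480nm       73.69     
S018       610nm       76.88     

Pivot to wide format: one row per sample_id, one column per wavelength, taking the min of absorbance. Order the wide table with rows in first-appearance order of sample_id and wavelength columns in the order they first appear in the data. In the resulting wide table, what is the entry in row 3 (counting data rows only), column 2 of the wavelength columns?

With rows in first-appearance order of sample_id, row 3 is sample_id=S018. wavelength columns in first-appearance order: 610nm, 480nm, 530nm, 570nm, 410nm; column 2 is 480nm.
Long rows with sample_id=S018, wavelength=480nm: min(68.54, 70.95, 73.69) = 68.54.

68.54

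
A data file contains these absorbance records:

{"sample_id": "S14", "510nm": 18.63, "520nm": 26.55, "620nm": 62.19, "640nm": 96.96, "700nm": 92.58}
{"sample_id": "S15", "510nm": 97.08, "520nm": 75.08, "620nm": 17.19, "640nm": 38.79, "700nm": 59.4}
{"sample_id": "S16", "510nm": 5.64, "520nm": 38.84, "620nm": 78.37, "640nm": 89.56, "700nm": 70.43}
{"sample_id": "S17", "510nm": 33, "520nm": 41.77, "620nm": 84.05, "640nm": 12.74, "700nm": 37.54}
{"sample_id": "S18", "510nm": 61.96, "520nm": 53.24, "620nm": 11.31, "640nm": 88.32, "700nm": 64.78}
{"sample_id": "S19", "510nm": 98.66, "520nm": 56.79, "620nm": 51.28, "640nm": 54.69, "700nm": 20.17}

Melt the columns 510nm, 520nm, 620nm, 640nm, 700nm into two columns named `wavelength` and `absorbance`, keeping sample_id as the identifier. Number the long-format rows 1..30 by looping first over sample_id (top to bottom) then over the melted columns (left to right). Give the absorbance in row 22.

30 rows total (6 × 5). Row 22: index ⌊(22-1)/5⌋ = 4 into sample_id → S18; (22-1) mod 5 = 1 into the melted columns → 520nm.
So row 22 is (S18, 520nm, 53.24); absorbance = 53.24.

53.24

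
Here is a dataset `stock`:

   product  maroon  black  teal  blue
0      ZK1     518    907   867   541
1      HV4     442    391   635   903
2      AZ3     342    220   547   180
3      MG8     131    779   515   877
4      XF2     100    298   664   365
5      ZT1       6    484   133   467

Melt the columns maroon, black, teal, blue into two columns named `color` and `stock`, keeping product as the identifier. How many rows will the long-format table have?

6 product values × 4 melted columns = 24 rows.

24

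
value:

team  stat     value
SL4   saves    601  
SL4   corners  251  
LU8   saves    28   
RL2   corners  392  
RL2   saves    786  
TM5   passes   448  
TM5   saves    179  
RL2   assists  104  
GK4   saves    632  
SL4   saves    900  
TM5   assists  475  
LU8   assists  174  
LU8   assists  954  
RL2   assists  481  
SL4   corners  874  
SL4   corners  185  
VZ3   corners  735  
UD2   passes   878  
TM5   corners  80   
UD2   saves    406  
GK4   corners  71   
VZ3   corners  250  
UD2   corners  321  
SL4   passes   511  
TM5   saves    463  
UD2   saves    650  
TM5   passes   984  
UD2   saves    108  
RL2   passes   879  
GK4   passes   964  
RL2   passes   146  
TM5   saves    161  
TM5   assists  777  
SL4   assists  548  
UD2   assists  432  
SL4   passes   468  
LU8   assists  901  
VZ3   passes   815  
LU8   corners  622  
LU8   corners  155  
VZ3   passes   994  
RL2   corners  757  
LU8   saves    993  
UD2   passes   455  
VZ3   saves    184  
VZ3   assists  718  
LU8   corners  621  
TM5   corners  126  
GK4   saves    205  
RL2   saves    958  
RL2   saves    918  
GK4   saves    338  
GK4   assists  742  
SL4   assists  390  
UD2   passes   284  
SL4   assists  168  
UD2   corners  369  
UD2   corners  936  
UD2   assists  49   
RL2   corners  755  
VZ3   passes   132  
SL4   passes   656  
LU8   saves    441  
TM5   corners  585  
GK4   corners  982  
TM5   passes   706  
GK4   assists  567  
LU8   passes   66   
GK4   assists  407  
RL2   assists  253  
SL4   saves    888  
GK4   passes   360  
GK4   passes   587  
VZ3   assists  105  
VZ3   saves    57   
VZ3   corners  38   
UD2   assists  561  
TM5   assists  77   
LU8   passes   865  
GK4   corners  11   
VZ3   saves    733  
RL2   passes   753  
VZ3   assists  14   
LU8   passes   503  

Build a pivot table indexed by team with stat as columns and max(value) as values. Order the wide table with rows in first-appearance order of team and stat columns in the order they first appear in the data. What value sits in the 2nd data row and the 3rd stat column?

With rows in first-appearance order of team, row 2 is team=LU8. stat columns in first-appearance order: saves, corners, passes, assists; column 3 is passes.
Long rows with team=LU8, stat=passes: max(66, 865, 503) = 865.

865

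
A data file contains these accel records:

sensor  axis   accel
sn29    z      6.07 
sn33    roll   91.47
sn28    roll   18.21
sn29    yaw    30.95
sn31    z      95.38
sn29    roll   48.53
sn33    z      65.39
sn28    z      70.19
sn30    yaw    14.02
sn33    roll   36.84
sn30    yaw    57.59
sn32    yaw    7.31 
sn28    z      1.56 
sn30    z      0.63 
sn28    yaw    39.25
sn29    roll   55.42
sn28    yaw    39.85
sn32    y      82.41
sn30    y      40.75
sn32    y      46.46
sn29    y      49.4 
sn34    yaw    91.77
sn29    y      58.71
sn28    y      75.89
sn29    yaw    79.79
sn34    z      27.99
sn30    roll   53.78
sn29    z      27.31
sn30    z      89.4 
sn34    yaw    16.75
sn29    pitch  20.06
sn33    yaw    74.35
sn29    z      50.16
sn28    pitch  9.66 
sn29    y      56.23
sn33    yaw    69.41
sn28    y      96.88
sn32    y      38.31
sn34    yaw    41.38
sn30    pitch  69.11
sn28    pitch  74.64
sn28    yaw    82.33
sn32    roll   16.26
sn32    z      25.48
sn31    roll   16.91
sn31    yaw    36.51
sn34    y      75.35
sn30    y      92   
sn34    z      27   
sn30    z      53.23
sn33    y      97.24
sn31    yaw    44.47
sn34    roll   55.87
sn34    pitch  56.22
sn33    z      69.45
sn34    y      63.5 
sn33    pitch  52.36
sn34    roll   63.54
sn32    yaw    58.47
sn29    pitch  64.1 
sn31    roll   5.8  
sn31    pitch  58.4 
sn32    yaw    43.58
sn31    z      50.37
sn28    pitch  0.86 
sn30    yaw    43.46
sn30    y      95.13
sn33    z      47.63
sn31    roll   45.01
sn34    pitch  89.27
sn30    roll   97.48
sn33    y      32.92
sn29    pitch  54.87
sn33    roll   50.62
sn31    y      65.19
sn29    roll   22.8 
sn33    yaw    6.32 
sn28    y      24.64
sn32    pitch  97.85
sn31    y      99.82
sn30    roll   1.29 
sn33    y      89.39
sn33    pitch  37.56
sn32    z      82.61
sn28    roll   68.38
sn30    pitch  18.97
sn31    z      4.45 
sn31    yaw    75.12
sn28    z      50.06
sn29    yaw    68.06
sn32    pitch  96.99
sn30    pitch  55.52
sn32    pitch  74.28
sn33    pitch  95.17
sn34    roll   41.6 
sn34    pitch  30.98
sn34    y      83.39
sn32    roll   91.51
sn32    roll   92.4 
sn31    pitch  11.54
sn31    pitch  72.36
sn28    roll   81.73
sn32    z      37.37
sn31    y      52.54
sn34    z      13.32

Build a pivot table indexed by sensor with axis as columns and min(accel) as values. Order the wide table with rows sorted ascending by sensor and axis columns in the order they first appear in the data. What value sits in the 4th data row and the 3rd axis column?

36.51

With rows sorted ascending by sensor, row 4 is sensor=sn31. axis columns in first-appearance order: z, roll, yaw, y, pitch; column 3 is yaw.
Long rows with sensor=sn31, axis=yaw: min(36.51, 44.47, 75.12) = 36.51.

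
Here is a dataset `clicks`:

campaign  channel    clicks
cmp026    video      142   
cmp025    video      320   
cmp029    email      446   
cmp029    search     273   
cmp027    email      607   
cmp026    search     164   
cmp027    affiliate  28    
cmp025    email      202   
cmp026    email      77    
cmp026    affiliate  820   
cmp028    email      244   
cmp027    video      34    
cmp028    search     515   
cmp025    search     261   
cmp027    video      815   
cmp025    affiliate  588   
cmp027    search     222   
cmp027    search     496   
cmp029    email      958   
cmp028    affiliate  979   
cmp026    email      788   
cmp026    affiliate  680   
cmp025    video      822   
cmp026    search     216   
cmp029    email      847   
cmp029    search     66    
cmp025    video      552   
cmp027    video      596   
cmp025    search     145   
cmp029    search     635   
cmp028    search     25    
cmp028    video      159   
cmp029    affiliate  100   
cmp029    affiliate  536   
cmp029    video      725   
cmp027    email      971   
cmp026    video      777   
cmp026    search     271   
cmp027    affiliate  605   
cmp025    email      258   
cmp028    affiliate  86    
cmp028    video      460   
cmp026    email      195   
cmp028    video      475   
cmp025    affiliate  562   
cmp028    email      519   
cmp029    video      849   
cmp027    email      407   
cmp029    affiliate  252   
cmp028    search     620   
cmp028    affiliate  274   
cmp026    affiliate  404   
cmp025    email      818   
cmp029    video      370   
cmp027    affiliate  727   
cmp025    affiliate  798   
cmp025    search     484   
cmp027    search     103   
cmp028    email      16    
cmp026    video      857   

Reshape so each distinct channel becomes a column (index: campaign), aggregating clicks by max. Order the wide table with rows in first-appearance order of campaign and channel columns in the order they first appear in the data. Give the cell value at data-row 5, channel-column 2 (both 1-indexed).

519

With rows in first-appearance order of campaign, row 5 is campaign=cmp028. channel columns in first-appearance order: video, email, search, affiliate; column 2 is email.
Long rows with campaign=cmp028, channel=email: max(244, 519, 16) = 519.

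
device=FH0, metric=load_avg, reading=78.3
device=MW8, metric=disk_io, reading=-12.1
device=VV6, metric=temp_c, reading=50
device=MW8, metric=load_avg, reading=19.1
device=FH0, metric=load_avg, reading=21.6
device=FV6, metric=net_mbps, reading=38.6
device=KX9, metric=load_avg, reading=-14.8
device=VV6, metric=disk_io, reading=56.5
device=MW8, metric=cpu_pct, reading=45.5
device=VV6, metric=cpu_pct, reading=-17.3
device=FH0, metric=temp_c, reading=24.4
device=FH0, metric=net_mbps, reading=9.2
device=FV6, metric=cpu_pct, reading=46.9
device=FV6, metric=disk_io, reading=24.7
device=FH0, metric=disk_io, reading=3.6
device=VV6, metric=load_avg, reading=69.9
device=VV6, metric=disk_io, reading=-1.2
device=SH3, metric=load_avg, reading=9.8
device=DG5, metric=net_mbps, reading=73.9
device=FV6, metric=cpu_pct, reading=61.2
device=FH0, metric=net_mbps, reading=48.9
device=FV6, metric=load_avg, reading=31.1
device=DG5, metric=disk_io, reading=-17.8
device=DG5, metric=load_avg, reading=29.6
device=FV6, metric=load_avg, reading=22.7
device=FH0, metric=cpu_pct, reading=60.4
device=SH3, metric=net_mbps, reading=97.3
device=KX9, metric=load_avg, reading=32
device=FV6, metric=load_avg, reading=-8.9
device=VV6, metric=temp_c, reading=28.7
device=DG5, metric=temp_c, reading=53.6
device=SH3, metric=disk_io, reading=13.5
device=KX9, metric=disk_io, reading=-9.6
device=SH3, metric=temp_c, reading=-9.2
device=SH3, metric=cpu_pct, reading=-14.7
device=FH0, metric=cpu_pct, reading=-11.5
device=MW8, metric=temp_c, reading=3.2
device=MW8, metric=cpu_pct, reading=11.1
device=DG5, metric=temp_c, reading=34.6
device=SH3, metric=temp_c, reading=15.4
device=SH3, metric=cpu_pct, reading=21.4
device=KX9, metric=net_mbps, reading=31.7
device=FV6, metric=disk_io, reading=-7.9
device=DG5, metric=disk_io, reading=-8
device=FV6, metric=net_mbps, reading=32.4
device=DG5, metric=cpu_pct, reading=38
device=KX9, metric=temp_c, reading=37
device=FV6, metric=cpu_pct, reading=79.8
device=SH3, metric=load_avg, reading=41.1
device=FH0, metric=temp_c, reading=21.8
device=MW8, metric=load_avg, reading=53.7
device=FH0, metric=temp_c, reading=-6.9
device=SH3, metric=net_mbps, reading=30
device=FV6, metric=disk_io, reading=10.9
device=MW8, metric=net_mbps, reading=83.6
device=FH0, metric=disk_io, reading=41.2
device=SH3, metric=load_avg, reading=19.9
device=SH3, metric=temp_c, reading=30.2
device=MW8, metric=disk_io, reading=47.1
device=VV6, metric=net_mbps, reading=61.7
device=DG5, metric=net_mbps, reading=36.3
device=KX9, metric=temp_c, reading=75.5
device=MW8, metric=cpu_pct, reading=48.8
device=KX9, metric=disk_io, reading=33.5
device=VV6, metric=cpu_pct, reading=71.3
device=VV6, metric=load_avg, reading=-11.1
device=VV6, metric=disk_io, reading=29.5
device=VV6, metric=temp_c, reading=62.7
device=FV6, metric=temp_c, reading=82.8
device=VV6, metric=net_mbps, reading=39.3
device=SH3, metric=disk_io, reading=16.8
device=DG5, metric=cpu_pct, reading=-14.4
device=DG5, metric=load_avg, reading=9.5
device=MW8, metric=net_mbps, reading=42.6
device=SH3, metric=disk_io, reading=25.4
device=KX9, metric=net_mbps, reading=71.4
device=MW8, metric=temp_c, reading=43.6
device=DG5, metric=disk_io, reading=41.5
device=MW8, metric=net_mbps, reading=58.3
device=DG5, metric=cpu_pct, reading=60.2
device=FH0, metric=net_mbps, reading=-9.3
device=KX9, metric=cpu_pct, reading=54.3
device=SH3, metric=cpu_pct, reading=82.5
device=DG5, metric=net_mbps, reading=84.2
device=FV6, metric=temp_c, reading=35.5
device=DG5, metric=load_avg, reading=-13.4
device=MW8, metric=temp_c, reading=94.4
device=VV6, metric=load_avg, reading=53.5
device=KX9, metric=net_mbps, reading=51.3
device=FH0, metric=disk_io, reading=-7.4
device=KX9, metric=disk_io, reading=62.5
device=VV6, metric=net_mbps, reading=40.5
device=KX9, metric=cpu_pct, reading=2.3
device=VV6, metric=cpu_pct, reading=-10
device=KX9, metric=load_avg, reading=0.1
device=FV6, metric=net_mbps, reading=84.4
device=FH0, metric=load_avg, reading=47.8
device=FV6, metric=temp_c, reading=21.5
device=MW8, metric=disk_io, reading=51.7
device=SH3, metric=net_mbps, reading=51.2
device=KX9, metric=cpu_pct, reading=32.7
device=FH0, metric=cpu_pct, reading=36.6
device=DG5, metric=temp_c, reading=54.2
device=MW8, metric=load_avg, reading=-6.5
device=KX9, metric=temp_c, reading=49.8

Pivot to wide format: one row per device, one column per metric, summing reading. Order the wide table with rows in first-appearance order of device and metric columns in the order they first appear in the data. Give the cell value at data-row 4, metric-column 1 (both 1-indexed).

44.9

With rows in first-appearance order of device, row 4 is device=FV6. metric columns in first-appearance order: load_avg, disk_io, temp_c, net_mbps, cpu_pct; column 1 is load_avg.
Long rows with device=FV6, metric=load_avg: 31.1 + 22.7 + -8.9 = 44.9.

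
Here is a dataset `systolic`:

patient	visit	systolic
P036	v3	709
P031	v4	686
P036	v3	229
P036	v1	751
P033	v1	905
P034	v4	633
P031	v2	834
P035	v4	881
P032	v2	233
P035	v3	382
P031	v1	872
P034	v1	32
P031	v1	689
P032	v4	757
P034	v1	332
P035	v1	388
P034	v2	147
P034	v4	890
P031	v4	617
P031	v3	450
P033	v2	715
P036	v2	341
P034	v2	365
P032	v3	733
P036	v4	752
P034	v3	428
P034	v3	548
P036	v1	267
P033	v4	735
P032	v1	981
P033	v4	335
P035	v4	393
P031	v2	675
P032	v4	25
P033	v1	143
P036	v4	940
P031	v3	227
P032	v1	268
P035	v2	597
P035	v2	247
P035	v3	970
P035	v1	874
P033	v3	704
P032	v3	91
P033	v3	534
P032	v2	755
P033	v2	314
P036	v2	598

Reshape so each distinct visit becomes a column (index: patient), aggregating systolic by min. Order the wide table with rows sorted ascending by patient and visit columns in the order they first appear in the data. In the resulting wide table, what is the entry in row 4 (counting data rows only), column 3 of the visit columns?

32

With rows sorted ascending by patient, row 4 is patient=P034. visit columns in first-appearance order: v3, v4, v1, v2; column 3 is v1.
Long rows with patient=P034, visit=v1: min(32, 332) = 32.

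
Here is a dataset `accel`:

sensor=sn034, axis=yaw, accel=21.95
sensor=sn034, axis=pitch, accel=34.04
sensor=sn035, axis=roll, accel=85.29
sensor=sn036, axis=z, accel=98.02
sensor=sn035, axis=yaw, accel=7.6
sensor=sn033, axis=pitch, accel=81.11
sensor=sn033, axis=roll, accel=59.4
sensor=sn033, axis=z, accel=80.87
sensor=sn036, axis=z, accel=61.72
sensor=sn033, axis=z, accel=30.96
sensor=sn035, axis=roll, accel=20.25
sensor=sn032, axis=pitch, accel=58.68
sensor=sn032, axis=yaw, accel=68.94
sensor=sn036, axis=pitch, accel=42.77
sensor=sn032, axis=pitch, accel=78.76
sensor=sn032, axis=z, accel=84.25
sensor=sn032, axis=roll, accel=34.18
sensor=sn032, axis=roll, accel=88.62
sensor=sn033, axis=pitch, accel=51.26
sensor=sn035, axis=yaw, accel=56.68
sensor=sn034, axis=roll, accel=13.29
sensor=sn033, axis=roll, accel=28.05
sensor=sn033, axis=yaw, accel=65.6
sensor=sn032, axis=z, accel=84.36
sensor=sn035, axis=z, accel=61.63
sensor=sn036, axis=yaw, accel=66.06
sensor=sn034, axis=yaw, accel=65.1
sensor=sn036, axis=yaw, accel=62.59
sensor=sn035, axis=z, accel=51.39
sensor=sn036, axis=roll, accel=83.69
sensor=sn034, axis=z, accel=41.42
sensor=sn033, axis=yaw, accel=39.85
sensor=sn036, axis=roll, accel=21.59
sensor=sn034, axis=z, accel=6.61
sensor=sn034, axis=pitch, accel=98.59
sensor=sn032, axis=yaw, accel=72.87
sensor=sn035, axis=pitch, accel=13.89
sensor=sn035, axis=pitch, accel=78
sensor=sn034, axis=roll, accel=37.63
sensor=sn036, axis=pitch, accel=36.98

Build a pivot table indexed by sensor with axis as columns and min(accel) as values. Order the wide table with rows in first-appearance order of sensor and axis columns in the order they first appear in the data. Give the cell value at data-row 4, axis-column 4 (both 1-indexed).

30.96

With rows in first-appearance order of sensor, row 4 is sensor=sn033. axis columns in first-appearance order: yaw, pitch, roll, z; column 4 is z.
Long rows with sensor=sn033, axis=z: min(80.87, 30.96) = 30.96.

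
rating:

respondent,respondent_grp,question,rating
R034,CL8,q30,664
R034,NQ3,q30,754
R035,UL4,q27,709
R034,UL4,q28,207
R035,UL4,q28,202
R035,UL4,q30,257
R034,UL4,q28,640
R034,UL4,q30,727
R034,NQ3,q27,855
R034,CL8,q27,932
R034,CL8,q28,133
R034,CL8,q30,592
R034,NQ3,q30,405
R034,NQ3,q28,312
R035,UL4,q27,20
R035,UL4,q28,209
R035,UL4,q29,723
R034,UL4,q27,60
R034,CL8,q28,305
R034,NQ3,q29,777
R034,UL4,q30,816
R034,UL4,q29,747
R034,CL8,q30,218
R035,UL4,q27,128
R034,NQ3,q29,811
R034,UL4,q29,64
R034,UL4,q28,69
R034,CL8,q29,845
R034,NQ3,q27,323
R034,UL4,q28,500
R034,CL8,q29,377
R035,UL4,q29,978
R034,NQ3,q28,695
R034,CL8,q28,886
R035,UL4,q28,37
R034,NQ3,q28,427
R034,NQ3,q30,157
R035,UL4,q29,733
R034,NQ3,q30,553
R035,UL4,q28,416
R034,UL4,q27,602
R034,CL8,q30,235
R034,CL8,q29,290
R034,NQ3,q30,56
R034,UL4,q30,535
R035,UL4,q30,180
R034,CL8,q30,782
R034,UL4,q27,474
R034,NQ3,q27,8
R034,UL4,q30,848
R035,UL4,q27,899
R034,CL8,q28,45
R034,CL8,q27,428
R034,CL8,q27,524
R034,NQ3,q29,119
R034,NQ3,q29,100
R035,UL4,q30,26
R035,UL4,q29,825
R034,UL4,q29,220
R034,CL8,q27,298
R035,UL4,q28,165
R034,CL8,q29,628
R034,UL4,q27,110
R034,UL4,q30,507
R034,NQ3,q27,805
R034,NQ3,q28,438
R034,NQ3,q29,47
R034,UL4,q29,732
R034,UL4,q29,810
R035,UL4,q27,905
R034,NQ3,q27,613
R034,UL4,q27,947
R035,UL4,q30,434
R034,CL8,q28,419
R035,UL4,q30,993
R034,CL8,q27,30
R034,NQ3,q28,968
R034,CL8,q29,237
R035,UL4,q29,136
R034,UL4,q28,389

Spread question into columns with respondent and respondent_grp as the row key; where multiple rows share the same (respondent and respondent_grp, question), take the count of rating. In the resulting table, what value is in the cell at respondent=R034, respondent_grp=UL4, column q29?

5

Rows with respondent=R034, respondent_grp=UL4 and question=q29: rating values are 747, 64, 220, 732, 810.
5 rows match — count = 5.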